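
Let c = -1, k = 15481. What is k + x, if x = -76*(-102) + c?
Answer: 23232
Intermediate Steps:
x = 7751 (x = -76*(-102) - 1 = 7752 - 1 = 7751)
k + x = 15481 + 7751 = 23232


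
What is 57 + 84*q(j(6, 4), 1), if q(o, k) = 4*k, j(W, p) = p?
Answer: 393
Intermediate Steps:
57 + 84*q(j(6, 4), 1) = 57 + 84*(4*1) = 57 + 84*4 = 57 + 336 = 393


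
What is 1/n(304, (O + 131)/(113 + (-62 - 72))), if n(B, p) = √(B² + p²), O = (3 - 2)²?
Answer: 7*√283145/1132580 ≈ 0.0032888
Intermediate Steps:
O = 1 (O = 1² = 1)
1/n(304, (O + 131)/(113 + (-62 - 72))) = 1/(√(304² + ((1 + 131)/(113 + (-62 - 72)))²)) = 1/(√(92416 + (132/(113 - 134))²)) = 1/(√(92416 + (132/(-21))²)) = 1/(√(92416 + (132*(-1/21))²)) = 1/(√(92416 + (-44/7)²)) = 1/(√(92416 + 1936/49)) = 1/(√(4530320/49)) = 1/(4*√283145/7) = 7*√283145/1132580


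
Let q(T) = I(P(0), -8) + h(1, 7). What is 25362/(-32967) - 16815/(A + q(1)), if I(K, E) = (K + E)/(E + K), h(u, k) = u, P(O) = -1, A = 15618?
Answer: -1920191/1040292 ≈ -1.8458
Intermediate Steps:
I(K, E) = 1 (I(K, E) = (E + K)/(E + K) = 1)
q(T) = 2 (q(T) = 1 + 1 = 2)
25362/(-32967) - 16815/(A + q(1)) = 25362/(-32967) - 16815/(15618 + 2) = 25362*(-1/32967) - 16815/15620 = -2818/3663 - 16815*1/15620 = -2818/3663 - 3363/3124 = -1920191/1040292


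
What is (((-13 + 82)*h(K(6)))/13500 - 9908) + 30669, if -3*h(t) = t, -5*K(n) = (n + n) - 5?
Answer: 1401367661/67500 ≈ 20761.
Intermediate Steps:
K(n) = 1 - 2*n/5 (K(n) = -((n + n) - 5)/5 = -(2*n - 5)/5 = -(-5 + 2*n)/5 = 1 - 2*n/5)
h(t) = -t/3
(((-13 + 82)*h(K(6)))/13500 - 9908) + 30669 = (((-13 + 82)*(-(1 - 2/5*6)/3))/13500 - 9908) + 30669 = ((69*(-(1 - 12/5)/3))*(1/13500) - 9908) + 30669 = ((69*(-1/3*(-7/5)))*(1/13500) - 9908) + 30669 = ((69*(7/15))*(1/13500) - 9908) + 30669 = ((161/5)*(1/13500) - 9908) + 30669 = (161/67500 - 9908) + 30669 = -668789839/67500 + 30669 = 1401367661/67500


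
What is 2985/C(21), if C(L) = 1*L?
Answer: 995/7 ≈ 142.14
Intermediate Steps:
C(L) = L
2985/C(21) = 2985/21 = 2985*(1/21) = 995/7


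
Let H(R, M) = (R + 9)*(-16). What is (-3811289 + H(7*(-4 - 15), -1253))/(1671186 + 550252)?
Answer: -3809305/2221438 ≈ -1.7148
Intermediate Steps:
H(R, M) = -144 - 16*R (H(R, M) = (9 + R)*(-16) = -144 - 16*R)
(-3811289 + H(7*(-4 - 15), -1253))/(1671186 + 550252) = (-3811289 + (-144 - 112*(-4 - 15)))/(1671186 + 550252) = (-3811289 + (-144 - 112*(-19)))/2221438 = (-3811289 + (-144 - 16*(-133)))*(1/2221438) = (-3811289 + (-144 + 2128))*(1/2221438) = (-3811289 + 1984)*(1/2221438) = -3809305*1/2221438 = -3809305/2221438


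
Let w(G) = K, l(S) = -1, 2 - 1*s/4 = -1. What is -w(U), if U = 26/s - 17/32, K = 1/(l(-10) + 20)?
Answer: -1/19 ≈ -0.052632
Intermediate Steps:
s = 12 (s = 8 - 4*(-1) = 8 + 4 = 12)
K = 1/19 (K = 1/(-1 + 20) = 1/19 ≈ 0.052632)
U = 157/96 (U = 26/12 - 17/32 = 26*(1/12) - 17*1/32 = 13/6 - 17/32 = 157/96 ≈ 1.6354)
w(G) = 1/19
-w(U) = -1*1/19 = -1/19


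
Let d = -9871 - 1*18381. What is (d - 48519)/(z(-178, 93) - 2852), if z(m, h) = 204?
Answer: 76771/2648 ≈ 28.992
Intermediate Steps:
d = -28252 (d = -9871 - 18381 = -28252)
(d - 48519)/(z(-178, 93) - 2852) = (-28252 - 48519)/(204 - 2852) = -76771/(-2648) = -76771*(-1/2648) = 76771/2648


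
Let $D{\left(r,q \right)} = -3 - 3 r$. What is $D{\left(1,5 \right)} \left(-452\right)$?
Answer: $2712$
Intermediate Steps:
$D{\left(1,5 \right)} \left(-452\right) = \left(-3 - 3\right) \left(-452\right) = \left(-6\right) \left(-452\right) = 2712$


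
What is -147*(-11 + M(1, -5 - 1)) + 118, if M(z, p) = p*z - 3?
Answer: 3058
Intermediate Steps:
M(z, p) = -3 + p*z
-147*(-11 + M(1, -5 - 1)) + 118 = -147*(-11 + (-3 + (-5 - 1)*1)) + 118 = -147*(-11 + (-3 - 6*1)) + 118 = -147*(-11 + (-3 - 6)) + 118 = -147*(-11 - 9) + 118 = -147*(-20) + 118 = 2940 + 118 = 3058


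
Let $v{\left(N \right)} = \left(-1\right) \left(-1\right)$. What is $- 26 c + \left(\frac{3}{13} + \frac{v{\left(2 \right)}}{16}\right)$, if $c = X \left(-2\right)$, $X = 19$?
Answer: $\frac{205565}{208} \approx 988.29$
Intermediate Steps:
$v{\left(N \right)} = 1$
$c = -38$ ($c = 19 \left(-2\right) = -38$)
$- 26 c + \left(\frac{3}{13} + \frac{v{\left(2 \right)}}{16}\right) = \left(-26\right) \left(-38\right) + \left(\frac{3}{13} + 1 \cdot \frac{1}{16}\right) = 988 + \left(3 \cdot \frac{1}{13} + 1 \cdot \frac{1}{16}\right) = 988 + \left(\frac{3}{13} + \frac{1}{16}\right) = 988 + \frac{61}{208} = \frac{205565}{208}$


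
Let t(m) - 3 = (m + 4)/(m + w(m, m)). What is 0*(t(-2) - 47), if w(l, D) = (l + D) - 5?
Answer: 0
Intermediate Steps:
w(l, D) = -5 + D + l (w(l, D) = (D + l) - 5 = -5 + D + l)
t(m) = 3 + (4 + m)/(-5 + 3*m) (t(m) = 3 + (m + 4)/(m + (-5 + m + m)) = 3 + (4 + m)/(m + (-5 + 2*m)) = 3 + (4 + m)/(-5 + 3*m))
0*(t(-2) - 47) = 0*((-11 + 10*(-2))/(-5 + 3*(-2)) - 47) = 0*((-11 - 20)/(-5 - 6) - 47) = 0*(-31/(-11) - 47) = 0*(-1/11*(-31) - 47) = 0*(31/11 - 47) = 0*(-486/11) = 0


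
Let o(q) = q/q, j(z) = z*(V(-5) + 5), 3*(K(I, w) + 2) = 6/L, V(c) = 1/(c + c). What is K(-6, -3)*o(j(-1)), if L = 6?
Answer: -5/3 ≈ -1.6667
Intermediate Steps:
V(c) = 1/(2*c)
K(I, w) = -5/3 (K(I, w) = -2 + (6/6)/3 = -2 + (6*(⅙))/3 = -2 + (⅓)*1 = -2 + ⅓ = -5/3)
j(z) = 49*z/10 (j(z) = z*((½)/(-5) + 5) = z*((½)*(-⅕) + 5) = z*(-⅒ + 5) = z*(49/10) = 49*z/10)
o(q) = 1
K(-6, -3)*o(j(-1)) = -5/3*1 = -5/3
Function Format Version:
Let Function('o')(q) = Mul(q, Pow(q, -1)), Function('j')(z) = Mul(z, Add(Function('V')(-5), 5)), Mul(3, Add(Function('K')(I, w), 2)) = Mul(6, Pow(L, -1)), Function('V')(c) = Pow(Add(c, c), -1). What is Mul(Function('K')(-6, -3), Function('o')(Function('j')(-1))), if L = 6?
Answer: Rational(-5, 3) ≈ -1.6667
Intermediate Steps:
Function('V')(c) = Mul(Rational(1, 2), Pow(c, -1)) (Function('V')(c) = Pow(Mul(2, c), -1) = Mul(Rational(1, 2), Pow(c, -1)))
Function('K')(I, w) = Rational(-5, 3) (Function('K')(I, w) = Add(-2, Mul(Rational(1, 3), Mul(6, Pow(6, -1)))) = Add(-2, Mul(Rational(1, 3), Mul(6, Rational(1, 6)))) = Add(-2, Mul(Rational(1, 3), 1)) = Add(-2, Rational(1, 3)) = Rational(-5, 3))
Function('j')(z) = Mul(Rational(49, 10), z) (Function('j')(z) = Mul(z, Add(Mul(Rational(1, 2), Pow(-5, -1)), 5)) = Mul(z, Add(Mul(Rational(1, 2), Rational(-1, 5)), 5)) = Mul(z, Add(Rational(-1, 10), 5)) = Mul(z, Rational(49, 10)) = Mul(Rational(49, 10), z))
Function('o')(q) = 1
Mul(Function('K')(-6, -3), Function('o')(Function('j')(-1))) = Mul(Rational(-5, 3), 1) = Rational(-5, 3)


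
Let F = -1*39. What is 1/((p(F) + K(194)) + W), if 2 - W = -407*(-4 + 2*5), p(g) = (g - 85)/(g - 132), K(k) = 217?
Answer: 171/455155 ≈ 0.00037570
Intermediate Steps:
F = -39
p(g) = (-85 + g)/(-132 + g)
W = 2444 (W = 2 - (-407)*(-4 + 2*5) = 2 - (-407)*(-4 + 10) = 2 - (-407)*6 = 2 - 1*(-2442) = 2 + 2442 = 2444)
1/((p(F) + K(194)) + W) = 1/(((-85 - 39)/(-132 - 39) + 217) + 2444) = 1/((-124/(-171) + 217) + 2444) = 1/((-1/171*(-124) + 217) + 2444) = 1/((124/171 + 217) + 2444) = 1/(37231/171 + 2444) = 1/(455155/171) = 171/455155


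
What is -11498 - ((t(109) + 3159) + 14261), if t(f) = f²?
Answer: -40799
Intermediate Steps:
-11498 - ((t(109) + 3159) + 14261) = -11498 - ((109² + 3159) + 14261) = -11498 - ((11881 + 3159) + 14261) = -11498 - (15040 + 14261) = -11498 - 1*29301 = -11498 - 29301 = -40799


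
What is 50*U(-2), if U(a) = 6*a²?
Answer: 1200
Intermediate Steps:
50*U(-2) = 50*(6*(-2)²) = 50*(6*4) = 50*24 = 1200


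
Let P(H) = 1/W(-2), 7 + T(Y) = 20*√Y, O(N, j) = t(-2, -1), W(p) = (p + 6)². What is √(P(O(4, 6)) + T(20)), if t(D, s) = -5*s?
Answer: √(-111 + 640*√5)/4 ≈ 9.0832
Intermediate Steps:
W(p) = (6 + p)²
O(N, j) = 5 (O(N, j) = -5*(-1) = 5)
T(Y) = -7 + 20*√Y
P(H) = 1/16 (P(H) = 1/((6 - 2)²) = 1/(4²) = 1/16)
√(P(O(4, 6)) + T(20)) = √(1/16 + (-7 + 20*√20)) = √(1/16 + (-7 + 20*(2*√5))) = √(1/16 + (-7 + 40*√5)) = √(-111/16 + 40*√5)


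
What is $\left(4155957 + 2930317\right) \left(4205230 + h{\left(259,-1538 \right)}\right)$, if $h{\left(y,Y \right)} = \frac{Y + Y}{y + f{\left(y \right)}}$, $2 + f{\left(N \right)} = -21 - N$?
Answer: $\frac{685408273678284}{23} \approx 2.98 \cdot 10^{13}$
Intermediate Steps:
$f{\left(N \right)} = -23 - N$ ($f{\left(N \right)} = -2 - \left(21 + N\right) = -23 - N$)
$h{\left(y,Y \right)} = - \frac{2 Y}{23}$ ($h{\left(y,Y \right)} = \frac{Y + Y}{y - \left(23 + y\right)} = \frac{2 Y}{-23} = 2 Y \left(- \frac{1}{23}\right) = - \frac{2 Y}{23}$)
$\left(4155957 + 2930317\right) \left(4205230 + h{\left(259,-1538 \right)}\right) = \left(4155957 + 2930317\right) \left(4205230 - - \frac{3076}{23}\right) = 7086274 \left(4205230 + \frac{3076}{23}\right) = 7086274 \cdot \frac{96723366}{23} = \frac{685408273678284}{23}$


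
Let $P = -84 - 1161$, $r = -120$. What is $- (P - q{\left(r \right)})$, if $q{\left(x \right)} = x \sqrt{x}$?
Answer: $1245 - 240 i \sqrt{30} \approx 1245.0 - 1314.5 i$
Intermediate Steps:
$q{\left(x \right)} = x^{\frac{3}{2}}$
$P = -1245$ ($P = -84 - 1161 = -1245$)
$- (P - q{\left(r \right)}) = - (-1245 - \left(-120\right)^{\frac{3}{2}}) = - (-1245 - - 240 i \sqrt{30}) = - (-1245 + 240 i \sqrt{30}) = 1245 - 240 i \sqrt{30}$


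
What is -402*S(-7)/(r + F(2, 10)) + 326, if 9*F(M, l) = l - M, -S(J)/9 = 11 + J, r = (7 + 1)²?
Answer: 40079/73 ≈ 549.03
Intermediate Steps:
r = 64 (r = 8² = 64)
S(J) = -99 - 9*J (S(J) = -9*(11 + J) = -99 - 9*J)
F(M, l) = -M/9 + l/9 (F(M, l) = (l - M)/9 = -M/9 + l/9)
-402*S(-7)/(r + F(2, 10)) + 326 = -402*(-99 - 9*(-7))/(64 + (-⅑*2 + (⅑)*10)) + 326 = -402*(-99 + 63)/(64 + (-2/9 + 10/9)) + 326 = -(-14472)/(64 + 8/9) + 326 = -(-14472)/584/9 + 326 = -(-14472)*9/584 + 326 = -402*(-81/146) + 326 = 16281/73 + 326 = 40079/73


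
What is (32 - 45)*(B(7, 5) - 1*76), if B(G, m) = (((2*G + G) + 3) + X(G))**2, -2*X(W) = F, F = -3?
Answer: -29861/4 ≈ -7465.3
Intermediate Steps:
X(W) = 3/2 (X(W) = -1/2*(-3) = 3/2)
B(G, m) = (9/2 + 3*G)**2 (B(G, m) = (((2*G + G) + 3) + 3/2)**2 = ((3*G + 3) + 3/2)**2 = ((3 + 3*G) + 3/2)**2 = (9/2 + 3*G)**2)
(32 - 45)*(B(7, 5) - 1*76) = (32 - 45)*(9*(3 + 2*7)**2/4 - 1*76) = -13*(9*(3 + 14)**2/4 - 76) = -13*((9/4)*17**2 - 76) = -13*((9/4)*289 - 76) = -13*(2601/4 - 76) = -13*2297/4 = -29861/4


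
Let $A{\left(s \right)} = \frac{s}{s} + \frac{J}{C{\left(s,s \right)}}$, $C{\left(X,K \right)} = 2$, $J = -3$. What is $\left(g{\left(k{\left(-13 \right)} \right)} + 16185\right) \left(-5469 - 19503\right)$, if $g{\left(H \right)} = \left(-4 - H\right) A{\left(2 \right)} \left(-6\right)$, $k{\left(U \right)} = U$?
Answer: $-404846064$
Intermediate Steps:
$A{\left(s \right)} = - \frac{1}{2}$ ($A{\left(s \right)} = \frac{s}{s} - \frac{3}{2} = 1 - \frac{3}{2} = - \frac{1}{2}$)
$g{\left(H \right)} = -12 - 3 H$ ($g{\left(H \right)} = \left(-4 - H\right) \left(- \frac{1}{2}\right) \left(-6\right) = \left(2 + \frac{H}{2}\right) \left(-6\right) = -12 - 3 H$)
$\left(g{\left(k{\left(-13 \right)} \right)} + 16185\right) \left(-5469 - 19503\right) = \left(\left(-12 - -39\right) + 16185\right) \left(-5469 - 19503\right) = \left(\left(-12 + 39\right) + 16185\right) \left(-24972\right) = \left(27 + 16185\right) \left(-24972\right) = 16212 \left(-24972\right) = -404846064$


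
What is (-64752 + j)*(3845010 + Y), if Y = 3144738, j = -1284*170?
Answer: -1978322355936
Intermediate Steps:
j = -218280
(-64752 + j)*(3845010 + Y) = (-64752 - 218280)*(3845010 + 3144738) = -283032*6989748 = -1978322355936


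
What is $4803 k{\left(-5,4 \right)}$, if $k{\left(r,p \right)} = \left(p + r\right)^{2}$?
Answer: $4803$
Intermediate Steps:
$4803 k{\left(-5,4 \right)} = 4803 \left(4 - 5\right)^{2} = 4803 \left(-1\right)^{2} = 4803 \cdot 1 = 4803$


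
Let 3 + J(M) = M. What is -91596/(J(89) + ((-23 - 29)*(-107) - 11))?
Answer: -91596/5639 ≈ -16.243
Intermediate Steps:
J(M) = -3 + M
-91596/(J(89) + ((-23 - 29)*(-107) - 11)) = -91596/((-3 + 89) + ((-23 - 29)*(-107) - 11)) = -91596/(86 + (-52*(-107) - 11)) = -91596/(86 + (5564 - 11)) = -91596/(86 + 5553) = -91596/5639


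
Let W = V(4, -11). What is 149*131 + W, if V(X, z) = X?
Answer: 19523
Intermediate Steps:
W = 4
149*131 + W = 149*131 + 4 = 19519 + 4 = 19523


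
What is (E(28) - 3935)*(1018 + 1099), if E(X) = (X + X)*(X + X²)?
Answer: 87933829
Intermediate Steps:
E(X) = 2*X*(X + X²) (E(X) = (2*X)*(X + X²) = 2*X*(X + X²))
(E(28) - 3935)*(1018 + 1099) = (2*28²*(1 + 28) - 3935)*(1018 + 1099) = (2*784*29 - 3935)*2117 = (45472 - 3935)*2117 = 41537*2117 = 87933829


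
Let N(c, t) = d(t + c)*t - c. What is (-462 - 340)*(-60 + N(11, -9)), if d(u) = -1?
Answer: 49724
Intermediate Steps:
N(c, t) = -c - t (N(c, t) = -t - c = -c - t)
(-462 - 340)*(-60 + N(11, -9)) = (-462 - 340)*(-60 + (-1*11 - 1*(-9))) = -802*(-60 + (-11 + 9)) = -802*(-60 - 2) = -802*(-62) = 49724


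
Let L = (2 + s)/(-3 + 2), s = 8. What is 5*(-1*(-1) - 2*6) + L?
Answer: -65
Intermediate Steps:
L = -10 (L = (2 + 8)/(-3 + 2) = 10/(-1) = 10*(-1) = -10)
5*(-1*(-1) - 2*6) + L = 5*(-1*(-1) - 2*6) - 10 = 5*(1 - 12) - 10 = 5*(-11) - 10 = -55 - 10 = -65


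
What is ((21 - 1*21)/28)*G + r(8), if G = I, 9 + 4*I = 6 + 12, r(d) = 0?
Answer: 0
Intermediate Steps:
I = 9/4 (I = -9/4 + (6 + 12)/4 = -9/4 + (¼)*18 = -9/4 + 9/2 = 9/4 ≈ 2.2500)
G = 9/4 ≈ 2.2500
((21 - 1*21)/28)*G + r(8) = ((21 - 1*21)/28)*(9/4) + 0 = ((21 - 21)*(1/28))*(9/4) + 0 = (0*(1/28))*(9/4) + 0 = 0*(9/4) + 0 = 0 + 0 = 0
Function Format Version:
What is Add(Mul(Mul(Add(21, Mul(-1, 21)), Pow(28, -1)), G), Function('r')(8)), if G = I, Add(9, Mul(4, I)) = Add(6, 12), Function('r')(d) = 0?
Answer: 0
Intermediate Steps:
I = Rational(9, 4) (I = Add(Rational(-9, 4), Mul(Rational(1, 4), Add(6, 12))) = Add(Rational(-9, 4), Mul(Rational(1, 4), 18)) = Add(Rational(-9, 4), Rational(9, 2)) = Rational(9, 4) ≈ 2.2500)
G = Rational(9, 4) ≈ 2.2500
Add(Mul(Mul(Add(21, Mul(-1, 21)), Pow(28, -1)), G), Function('r')(8)) = Add(Mul(Mul(Add(21, Mul(-1, 21)), Pow(28, -1)), Rational(9, 4)), 0) = Add(Mul(Mul(Add(21, -21), Rational(1, 28)), Rational(9, 4)), 0) = Add(Mul(Mul(0, Rational(1, 28)), Rational(9, 4)), 0) = Add(Mul(0, Rational(9, 4)), 0) = Add(0, 0) = 0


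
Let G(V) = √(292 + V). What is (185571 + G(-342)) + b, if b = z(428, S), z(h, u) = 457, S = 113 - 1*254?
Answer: 186028 + 5*I*√2 ≈ 1.8603e+5 + 7.0711*I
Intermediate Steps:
S = -141 (S = 113 - 254 = -141)
b = 457
(185571 + G(-342)) + b = (185571 + √(292 - 342)) + 457 = (185571 + √(-50)) + 457 = (185571 + 5*I*√2) + 457 = 186028 + 5*I*√2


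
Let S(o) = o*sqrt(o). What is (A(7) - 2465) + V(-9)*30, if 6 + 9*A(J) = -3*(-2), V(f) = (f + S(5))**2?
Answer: 3715 - 2700*sqrt(5) ≈ -2322.4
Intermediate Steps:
S(o) = o**(3/2)
V(f) = (f + 5*sqrt(5))**2 (V(f) = (f + 5**(3/2))**2 = (f + 5*sqrt(5))**2)
A(J) = 0 (A(J) = -2/3 + (-3*(-2))/9 = -2/3 + (1/9)*6 = -2/3 + 2/3 = 0)
(A(7) - 2465) + V(-9)*30 = (0 - 2465) + (-9 + 5*sqrt(5))**2*30 = -2465 + 30*(-9 + 5*sqrt(5))**2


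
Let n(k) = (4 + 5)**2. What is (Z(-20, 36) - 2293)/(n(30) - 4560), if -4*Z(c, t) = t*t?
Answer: 2617/4479 ≈ 0.58428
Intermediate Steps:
n(k) = 81 (n(k) = 9**2 = 81)
Z(c, t) = -t**2/4 (Z(c, t) = -t*t/4 = -t**2/4)
(Z(-20, 36) - 2293)/(n(30) - 4560) = (-1/4*36**2 - 2293)/(81 - 4560) = (-1/4*1296 - 2293)/(-4479) = (-324 - 2293)*(-1/4479) = -2617*(-1/4479) = 2617/4479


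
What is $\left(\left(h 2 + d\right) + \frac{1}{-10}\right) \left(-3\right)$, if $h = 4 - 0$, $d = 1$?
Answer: $- \frac{267}{10} \approx -26.7$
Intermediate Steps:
$h = 4$ ($h = 4 + 0 = 4$)
$\left(\left(h 2 + d\right) + \frac{1}{-10}\right) \left(-3\right) = \left(\left(4 \cdot 2 + 1\right) + \frac{1}{-10}\right) \left(-3\right) = \left(\left(8 + 1\right) - \frac{1}{10}\right) \left(-3\right) = \left(9 - \frac{1}{10}\right) \left(-3\right) = \frac{89}{10} \left(-3\right) = - \frac{267}{10}$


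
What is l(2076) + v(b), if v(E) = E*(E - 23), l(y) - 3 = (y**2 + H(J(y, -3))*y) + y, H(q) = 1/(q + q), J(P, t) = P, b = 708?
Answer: 9593671/2 ≈ 4.7968e+6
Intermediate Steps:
H(q) = 1/(2*q)
l(y) = 7/2 + y + y**2 (l(y) = 3 + ((y**2 + (1/(2*y))*y) + y) = 3 + ((y**2 + 1/2) + y) = 3 + ((1/2 + y**2) + y) = 3 + (1/2 + y + y**2) = 7/2 + y + y**2)
v(E) = E*(-23 + E)
l(2076) + v(b) = (7/2 + 2076 + 2076**2) + 708*(-23 + 708) = (7/2 + 2076 + 4309776) + 708*685 = 8623711/2 + 484980 = 9593671/2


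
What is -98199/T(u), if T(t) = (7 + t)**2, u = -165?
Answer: -98199/24964 ≈ -3.9336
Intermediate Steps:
-98199/T(u) = -98199/(7 - 165)**2 = -98199/((-158)**2) = -98199/24964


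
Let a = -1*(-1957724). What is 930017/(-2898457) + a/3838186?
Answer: 1052400301353/5562408539501 ≈ 0.18920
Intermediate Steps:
a = 1957724
930017/(-2898457) + a/3838186 = 930017/(-2898457) + 1957724/3838186 = 930017*(-1/2898457) + 1957724*(1/3838186) = -930017/2898457 + 978862/1919093 = 1052400301353/5562408539501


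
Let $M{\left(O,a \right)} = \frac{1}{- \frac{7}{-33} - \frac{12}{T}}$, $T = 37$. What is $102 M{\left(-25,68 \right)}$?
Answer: $- \frac{124542}{137} \approx -909.07$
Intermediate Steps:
$M{\left(O,a \right)} = - \frac{1221}{137}$ ($M{\left(O,a \right)} = \frac{1}{- \frac{7}{-33} - \frac{12}{37}} = \frac{1}{\left(-7\right) \left(- \frac{1}{33}\right) - \frac{12}{37}} = \frac{1}{\frac{7}{33} - \frac{12}{37}} = \frac{1}{- \frac{137}{1221}} = - \frac{1221}{137}$)
$102 M{\left(-25,68 \right)} = 102 \left(- \frac{1221}{137}\right) = - \frac{124542}{137}$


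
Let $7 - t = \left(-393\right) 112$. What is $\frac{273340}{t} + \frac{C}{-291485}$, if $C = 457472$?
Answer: $\frac{59535220044}{12832044155} \approx 4.6396$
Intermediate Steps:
$t = 44023$ ($t = 7 - \left(-393\right) 112 = 7 - -44016 = 7 + 44016 = 44023$)
$\frac{273340}{t} + \frac{C}{-291485} = \frac{273340}{44023} + \frac{457472}{-291485} = 273340 \cdot \frac{1}{44023} + 457472 \left(- \frac{1}{291485}\right) = \frac{273340}{44023} - \frac{457472}{291485} = \frac{59535220044}{12832044155}$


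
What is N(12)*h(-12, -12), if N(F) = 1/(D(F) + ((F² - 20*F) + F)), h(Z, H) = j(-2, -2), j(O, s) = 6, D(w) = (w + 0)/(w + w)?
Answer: -12/167 ≈ -0.071856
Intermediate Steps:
D(w) = ½ (D(w) = w/((2*w)) = w*(1/(2*w)) = ½)
h(Z, H) = 6
N(F) = 1/(½ + F² - 19*F) (N(F) = 1/(½ + ((F² - 20*F) + F)) = 1/(½ + (F² - 19*F)) = 1/(½ + F² - 19*F))
N(12)*h(-12, -12) = (2/(1 - 38*12 + 2*12²))*6 = (2/(1 - 456 + 2*144))*6 = (2/(1 - 456 + 288))*6 = (2/(-167))*6 = (2*(-1/167))*6 = -2/167*6 = -12/167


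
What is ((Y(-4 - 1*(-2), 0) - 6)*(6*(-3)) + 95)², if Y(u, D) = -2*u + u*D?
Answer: 17161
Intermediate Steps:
Y(u, D) = -2*u + D*u
((Y(-4 - 1*(-2), 0) - 6)*(6*(-3)) + 95)² = (((-4 - 1*(-2))*(-2 + 0) - 6)*(6*(-3)) + 95)² = (((-4 + 2)*(-2) - 6)*(-18) + 95)² = ((-2*(-2) - 6)*(-18) + 95)² = ((4 - 6)*(-18) + 95)² = (-2*(-18) + 95)² = (36 + 95)² = 131² = 17161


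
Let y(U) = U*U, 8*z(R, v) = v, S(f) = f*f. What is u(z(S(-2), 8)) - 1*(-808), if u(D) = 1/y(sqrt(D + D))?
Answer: 1617/2 ≈ 808.50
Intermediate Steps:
S(f) = f**2
z(R, v) = v/8
y(U) = U**2
u(D) = 1/(2*D) (u(D) = 1/((sqrt(D + D))**2) = 1/((sqrt(2*D))**2) = 1/((sqrt(2)*sqrt(D))**2) = 1/(2*D))
u(z(S(-2), 8)) - 1*(-808) = 1/(2*(((1/8)*8))) - 1*(-808) = (1/2)/1 + 808 = (1/2)*1 + 808 = 1/2 + 808 = 1617/2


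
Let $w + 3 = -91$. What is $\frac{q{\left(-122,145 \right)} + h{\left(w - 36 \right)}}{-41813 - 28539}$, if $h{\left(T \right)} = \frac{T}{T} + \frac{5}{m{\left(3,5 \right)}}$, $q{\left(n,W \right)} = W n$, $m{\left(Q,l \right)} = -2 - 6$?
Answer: $\frac{141517}{562816} \approx 0.25144$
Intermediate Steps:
$w = -94$ ($w = -3 - 91 = -94$)
$m{\left(Q,l \right)} = -8$ ($m{\left(Q,l \right)} = -2 - 6 = -8$)
$h{\left(T \right)} = \frac{3}{8}$ ($h{\left(T \right)} = \frac{T}{T} + \frac{5}{-8} = 1 + 5 \left(- \frac{1}{8}\right) = 1 - \frac{5}{8} = \frac{3}{8}$)
$\frac{q{\left(-122,145 \right)} + h{\left(w - 36 \right)}}{-41813 - 28539} = \frac{145 \left(-122\right) + \frac{3}{8}}{-41813 - 28539} = \frac{-17690 + \frac{3}{8}}{-70352} = \left(- \frac{141517}{8}\right) \left(- \frac{1}{70352}\right) = \frac{141517}{562816}$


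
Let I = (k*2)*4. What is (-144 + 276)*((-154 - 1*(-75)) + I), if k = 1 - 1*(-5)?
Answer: -4092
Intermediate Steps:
k = 6 (k = 1 + 5 = 6)
I = 48 (I = (6*2)*4 = 12*4 = 48)
(-144 + 276)*((-154 - 1*(-75)) + I) = (-144 + 276)*((-154 - 1*(-75)) + 48) = 132*((-154 + 75) + 48) = 132*(-79 + 48) = 132*(-31) = -4092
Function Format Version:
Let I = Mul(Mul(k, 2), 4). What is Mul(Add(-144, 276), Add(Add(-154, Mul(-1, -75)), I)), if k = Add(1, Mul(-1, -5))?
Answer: -4092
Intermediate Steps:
k = 6 (k = Add(1, 5) = 6)
I = 48 (I = Mul(Mul(6, 2), 4) = Mul(12, 4) = 48)
Mul(Add(-144, 276), Add(Add(-154, Mul(-1, -75)), I)) = Mul(Add(-144, 276), Add(Add(-154, Mul(-1, -75)), 48)) = Mul(132, Add(Add(-154, 75), 48)) = Mul(132, Add(-79, 48)) = Mul(132, -31) = -4092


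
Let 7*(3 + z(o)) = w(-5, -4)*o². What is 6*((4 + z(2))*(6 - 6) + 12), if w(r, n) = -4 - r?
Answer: 72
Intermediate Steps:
z(o) = -3 + o²/7 (z(o) = -3 + ((-4 - 1*(-5))*o²)/7 = -3 + ((-4 + 5)*o²)/7 = -3 + (1*o²)/7 = -3 + o²/7)
6*((4 + z(2))*(6 - 6) + 12) = 6*((4 + (-3 + (⅐)*2²))*(6 - 6) + 12) = 6*((4 + (-3 + (⅐)*4))*0 + 12) = 6*((4 + (-3 + 4/7))*0 + 12) = 6*((4 - 17/7)*0 + 12) = 6*((11/7)*0 + 12) = 6*(0 + 12) = 6*12 = 72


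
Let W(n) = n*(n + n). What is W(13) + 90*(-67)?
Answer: -5692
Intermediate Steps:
W(n) = 2*n**2 (W(n) = n*(2*n) = 2*n**2)
W(13) + 90*(-67) = 2*13**2 + 90*(-67) = 2*169 - 6030 = 338 - 6030 = -5692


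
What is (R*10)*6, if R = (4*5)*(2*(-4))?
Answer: -9600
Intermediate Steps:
R = -160 (R = 20*(-8) = -160)
(R*10)*6 = -160*10*6 = -1600*6 = -9600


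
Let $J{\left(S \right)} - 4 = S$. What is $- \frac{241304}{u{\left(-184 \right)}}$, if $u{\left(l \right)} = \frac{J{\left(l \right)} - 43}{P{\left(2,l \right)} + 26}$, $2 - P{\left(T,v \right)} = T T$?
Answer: $\frac{5791296}{223} \approx 25970.0$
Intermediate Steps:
$P{\left(T,v \right)} = 2 - T^{2}$ ($P{\left(T,v \right)} = 2 - T T = 2 - T^{2}$)
$J{\left(S \right)} = 4 + S$
$u{\left(l \right)} = - \frac{13}{8} + \frac{l}{24}$ ($u{\left(l \right)} = \frac{\left(4 + l\right) - 43}{\left(2 - 2^{2}\right) + 26} = \frac{-39 + l}{\left(2 - 4\right) + 26} = \frac{-39 + l}{-2 + 26} = \frac{-39 + l}{24} = \left(-39 + l\right) \frac{1}{24} = - \frac{13}{8} + \frac{l}{24}$)
$- \frac{241304}{u{\left(-184 \right)}} = - \frac{241304}{- \frac{13}{8} + \frac{1}{24} \left(-184\right)} = - \frac{241304}{- \frac{13}{8} - \frac{23}{3}} = - \frac{241304}{- \frac{223}{24}} = \left(-241304\right) \left(- \frac{24}{223}\right) = \frac{5791296}{223}$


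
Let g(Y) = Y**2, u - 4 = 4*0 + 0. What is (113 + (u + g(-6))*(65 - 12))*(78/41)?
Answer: 174174/41 ≈ 4248.1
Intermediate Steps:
u = 4 (u = 4 + (4*0 + 0) = 4 + (0 + 0) = 4 + 0 = 4)
(113 + (u + g(-6))*(65 - 12))*(78/41) = (113 + (4 + (-6)**2)*(65 - 12))*(78/41) = (113 + (4 + 36)*53)*(78*(1/41)) = (113 + 40*53)*(78/41) = (113 + 2120)*(78/41) = 2233*(78/41) = 174174/41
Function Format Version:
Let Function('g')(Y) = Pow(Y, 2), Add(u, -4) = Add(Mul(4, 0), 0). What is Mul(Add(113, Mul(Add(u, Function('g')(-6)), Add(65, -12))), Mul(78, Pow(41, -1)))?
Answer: Rational(174174, 41) ≈ 4248.1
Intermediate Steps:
u = 4 (u = Add(4, Add(Mul(4, 0), 0)) = Add(4, Add(0, 0)) = Add(4, 0) = 4)
Mul(Add(113, Mul(Add(u, Function('g')(-6)), Add(65, -12))), Mul(78, Pow(41, -1))) = Mul(Add(113, Mul(Add(4, Pow(-6, 2)), Add(65, -12))), Mul(78, Pow(41, -1))) = Mul(Add(113, Mul(Add(4, 36), 53)), Mul(78, Rational(1, 41))) = Mul(Add(113, Mul(40, 53)), Rational(78, 41)) = Mul(Add(113, 2120), Rational(78, 41)) = Mul(2233, Rational(78, 41)) = Rational(174174, 41)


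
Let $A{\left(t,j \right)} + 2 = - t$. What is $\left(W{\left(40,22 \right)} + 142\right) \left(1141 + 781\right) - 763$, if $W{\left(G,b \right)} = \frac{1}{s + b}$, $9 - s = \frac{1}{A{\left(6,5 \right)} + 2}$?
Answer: $\frac{50905639}{187} \approx 2.7222 \cdot 10^{5}$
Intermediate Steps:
$A{\left(t,j \right)} = -2 - t$
$s = \frac{55}{6}$ ($s = 9 - \frac{1}{\left(-2 - 6\right) + 2} = 9 - \frac{1}{-8 + 2} = 9 - \frac{1}{-6} = 9 - - \frac{1}{6} = 9 + \frac{1}{6} = \frac{55}{6} \approx 9.1667$)
$W{\left(G,b \right)} = \frac{1}{\frac{55}{6} + b}$
$\left(W{\left(40,22 \right)} + 142\right) \left(1141 + 781\right) - 763 = \left(\frac{6}{55 + 6 \cdot 22} + 142\right) \left(1141 + 781\right) - 763 = \left(\frac{6}{55 + 132} + 142\right) 1922 - 763 = \left(\frac{6}{187} + 142\right) 1922 - 763 = \frac{26560}{187} \cdot 1922 - 763 = \frac{51048320}{187} - 763 = \frac{50905639}{187}$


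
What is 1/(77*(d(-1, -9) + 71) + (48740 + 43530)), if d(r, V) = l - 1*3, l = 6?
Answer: 1/97968 ≈ 1.0207e-5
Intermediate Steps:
d(r, V) = 3 (d(r, V) = 6 - 1*3 = 6 - 3 = 3)
1/(77*(d(-1, -9) + 71) + (48740 + 43530)) = 1/(77*(3 + 71) + (48740 + 43530)) = 1/(77*74 + 92270) = 1/(5698 + 92270) = 1/97968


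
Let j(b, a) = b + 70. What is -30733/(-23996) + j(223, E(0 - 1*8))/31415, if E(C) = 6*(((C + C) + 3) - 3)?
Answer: 972508023/753834340 ≈ 1.2901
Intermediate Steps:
E(C) = 12*C (E(C) = 6*((2*C + 3) - 3) = 6*((3 + 2*C) - 3) = 6*(2*C) = 12*C)
j(b, a) = 70 + b
-30733/(-23996) + j(223, E(0 - 1*8))/31415 = -30733/(-23996) + (70 + 223)/31415 = -30733*(-1/23996) + 293*(1/31415) = 30733/23996 + 293/31415 = 972508023/753834340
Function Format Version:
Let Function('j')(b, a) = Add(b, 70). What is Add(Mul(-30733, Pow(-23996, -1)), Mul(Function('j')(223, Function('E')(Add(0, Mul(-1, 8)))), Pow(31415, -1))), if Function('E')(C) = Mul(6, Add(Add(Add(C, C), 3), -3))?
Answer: Rational(972508023, 753834340) ≈ 1.2901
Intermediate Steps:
Function('E')(C) = Mul(12, C) (Function('E')(C) = Mul(6, Add(Add(Mul(2, C), 3), -3)) = Mul(6, Add(Add(3, Mul(2, C)), -3)) = Mul(6, Mul(2, C)) = Mul(12, C))
Function('j')(b, a) = Add(70, b)
Add(Mul(-30733, Pow(-23996, -1)), Mul(Function('j')(223, Function('E')(Add(0, Mul(-1, 8)))), Pow(31415, -1))) = Add(Mul(-30733, Pow(-23996, -1)), Mul(Add(70, 223), Pow(31415, -1))) = Add(Mul(-30733, Rational(-1, 23996)), Mul(293, Rational(1, 31415))) = Add(Rational(30733, 23996), Rational(293, 31415)) = Rational(972508023, 753834340)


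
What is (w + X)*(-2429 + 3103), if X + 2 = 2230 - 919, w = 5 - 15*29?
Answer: 592446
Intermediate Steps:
w = -430 (w = 5 - 435 = -430)
X = 1309 (X = -2 + (2230 - 919) = -2 + 1311 = 1309)
(w + X)*(-2429 + 3103) = (-430 + 1309)*(-2429 + 3103) = 879*674 = 592446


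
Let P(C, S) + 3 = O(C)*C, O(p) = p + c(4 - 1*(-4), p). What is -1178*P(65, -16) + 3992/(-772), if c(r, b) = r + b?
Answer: -2038684316/193 ≈ -1.0563e+7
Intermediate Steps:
c(r, b) = b + r
O(p) = 8 + 2*p (O(p) = p + (p + (4 - 1*(-4))) = p + (p + (4 + 4)) = p + (p + 8) = p + (8 + p) = 8 + 2*p)
P(C, S) = -3 + C*(8 + 2*C) (P(C, S) = -3 + (8 + 2*C)*C = -3 + C*(8 + 2*C))
-1178*P(65, -16) + 3992/(-772) = -1178/(1/(-3 + 2*65*(4 + 65))) + 3992/(-772) = -1178/(1/(-3 + 2*65*69)) + 3992*(-1/772) = -1178/(1/(-3 + 8970)) - 998/193 = -1178/(1/8967) - 998/193 = -1178/1/8967 - 998/193 = -1178*8967 - 998/193 = -10563126 - 998/193 = -2038684316/193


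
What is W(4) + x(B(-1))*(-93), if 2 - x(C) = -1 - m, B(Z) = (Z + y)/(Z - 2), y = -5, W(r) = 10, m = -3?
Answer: 10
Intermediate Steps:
B(Z) = (-5 + Z)/(-2 + Z) (B(Z) = (Z - 5)/(Z - 2) = (-5 + Z)/(-2 + Z))
x(C) = 0 (x(C) = 2 - (-1 - 1*(-3)) = 2 - (-1 + 3) = 2 - 1*2 = 2 - 2 = 0)
W(4) + x(B(-1))*(-93) = 10 + 0*(-93) = 10 + 0 = 10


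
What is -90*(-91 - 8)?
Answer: 8910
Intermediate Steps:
-90*(-91 - 8) = -90*(-99) = 8910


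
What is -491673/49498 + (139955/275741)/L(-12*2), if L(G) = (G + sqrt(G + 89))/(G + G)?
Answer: -61298049334443/6974448917198 + 6717840*sqrt(65)/140903651 ≈ -8.4046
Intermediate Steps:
L(G) = (G + sqrt(89 + G))/(2*G) (L(G) = (G + sqrt(89 + G))/((2*G)) = (G + sqrt(89 + G))*(1/(2*G)) = (G + sqrt(89 + G))/(2*G))
-491673/49498 + (139955/275741)/L(-12*2) = -491673/49498 + (139955/275741)/(((-12*2 + sqrt(89 - 12*2))/(2*((-12*2))))) = -491673*1/49498 + (139955*(1/275741))/(((1/2)*(-24 + sqrt(89 - 24))/(-24))) = -491673/49498 + 139955/(275741*(((1/2)*(-1/24)*(-24 + sqrt(65))))) = -491673/49498 + 139955/(275741*(1/2 - sqrt(65)/48))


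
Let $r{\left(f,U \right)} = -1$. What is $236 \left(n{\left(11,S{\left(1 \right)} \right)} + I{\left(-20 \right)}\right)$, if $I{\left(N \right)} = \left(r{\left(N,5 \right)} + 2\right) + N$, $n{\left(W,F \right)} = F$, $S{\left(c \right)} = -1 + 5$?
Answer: $-3540$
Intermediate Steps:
$S{\left(c \right)} = 4$
$I{\left(N \right)} = 1 + N$ ($I{\left(N \right)} = \left(-1 + 2\right) + N = 1 + N$)
$236 \left(n{\left(11,S{\left(1 \right)} \right)} + I{\left(-20 \right)}\right) = 236 \left(4 + \left(1 - 20\right)\right) = 236 \left(4 - 19\right) = 236 \left(-15\right) = -3540$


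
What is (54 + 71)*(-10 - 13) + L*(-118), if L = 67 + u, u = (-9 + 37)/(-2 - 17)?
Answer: -201535/19 ≈ -10607.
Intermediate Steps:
u = -28/19 (u = 28/(-19) = 28*(-1/19) = -28/19 ≈ -1.4737)
L = 1245/19 (L = 67 - 28/19 = 1245/19 ≈ 65.526)
(54 + 71)*(-10 - 13) + L*(-118) = (54 + 71)*(-10 - 13) + (1245/19)*(-118) = 125*(-23) - 146910/19 = -2875 - 146910/19 = -201535/19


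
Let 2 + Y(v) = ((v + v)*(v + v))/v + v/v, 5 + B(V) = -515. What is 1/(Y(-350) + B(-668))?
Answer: -1/1921 ≈ -0.00052056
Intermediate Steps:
B(V) = -520 (B(V) = -5 - 515 = -520)
Y(v) = -1 + 4*v (Y(v) = -2 + (((v + v)*(v + v))/v + v/v) = -2 + (((2*v)*(2*v))/v + 1) = -2 + ((4*v**2)/v + 1) = -2 + (4*v + 1) = -2 + (1 + 4*v) = -1 + 4*v)
1/(Y(-350) + B(-668)) = 1/((-1 + 4*(-350)) - 520) = 1/((-1 - 1400) - 520) = 1/(-1401 - 520) = 1/(-1921) = -1/1921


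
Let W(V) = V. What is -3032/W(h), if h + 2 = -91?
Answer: 3032/93 ≈ 32.602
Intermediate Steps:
h = -93 (h = -2 - 91 = -93)
-3032/W(h) = -3032/(-93) = -3032*(-1/93) = 3032/93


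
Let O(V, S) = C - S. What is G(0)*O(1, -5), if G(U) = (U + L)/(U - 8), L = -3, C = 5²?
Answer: 45/4 ≈ 11.250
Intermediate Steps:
C = 25
O(V, S) = 25 - S
G(U) = (-3 + U)/(-8 + U) (G(U) = (U - 3)/(U - 8) = (-3 + U)/(-8 + U))
G(0)*O(1, -5) = ((-3 + 0)/(-8 + 0))*(25 - 1*(-5)) = (-3/(-8))*(25 + 5) = -⅛*(-3)*30 = (3/8)*30 = 45/4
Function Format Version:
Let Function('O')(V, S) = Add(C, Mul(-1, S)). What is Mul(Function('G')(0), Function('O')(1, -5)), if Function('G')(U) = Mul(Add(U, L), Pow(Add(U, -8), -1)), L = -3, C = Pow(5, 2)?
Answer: Rational(45, 4) ≈ 11.250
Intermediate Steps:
C = 25
Function('O')(V, S) = Add(25, Mul(-1, S))
Function('G')(U) = Mul(Pow(Add(-8, U), -1), Add(-3, U)) (Function('G')(U) = Mul(Add(U, -3), Pow(Add(U, -8), -1)) = Mul(Add(-3, U), Pow(Add(-8, U), -1)) = Mul(Pow(Add(-8, U), -1), Add(-3, U)))
Mul(Function('G')(0), Function('O')(1, -5)) = Mul(Mul(Pow(Add(-8, 0), -1), Add(-3, 0)), Add(25, Mul(-1, -5))) = Mul(Mul(Pow(-8, -1), -3), Add(25, 5)) = Mul(Mul(Rational(-1, 8), -3), 30) = Mul(Rational(3, 8), 30) = Rational(45, 4)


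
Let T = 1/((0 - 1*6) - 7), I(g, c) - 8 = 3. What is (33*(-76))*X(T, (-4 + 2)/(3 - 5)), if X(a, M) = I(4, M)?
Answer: -27588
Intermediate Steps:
I(g, c) = 11 (I(g, c) = 8 + 3 = 11)
T = -1/13 (T = 1/((0 - 6) - 7) = 1/(-6 - 7) = 1/(-13) = -1/13 ≈ -0.076923)
X(a, M) = 11
(33*(-76))*X(T, (-4 + 2)/(3 - 5)) = (33*(-76))*11 = -2508*11 = -27588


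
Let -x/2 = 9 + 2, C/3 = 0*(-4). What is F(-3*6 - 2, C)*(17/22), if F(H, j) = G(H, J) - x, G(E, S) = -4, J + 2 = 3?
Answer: 153/11 ≈ 13.909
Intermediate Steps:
J = 1 (J = -2 + 3 = 1)
C = 0 (C = 3*(0*(-4)) = 3*0 = 0)
x = -22 (x = -2*(9 + 2) = -2*11 = -22)
F(H, j) = 18 (F(H, j) = -4 - 1*(-22) = -4 + 22 = 18)
F(-3*6 - 2, C)*(17/22) = 18*(17/22) = 153/11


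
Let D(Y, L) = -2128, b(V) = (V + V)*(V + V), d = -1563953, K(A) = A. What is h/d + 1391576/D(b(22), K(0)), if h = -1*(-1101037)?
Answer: -272337808333/416011498 ≈ -654.64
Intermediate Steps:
b(V) = 4*V² (b(V) = (2*V)*(2*V) = 4*V²)
h = 1101037
h/d + 1391576/D(b(22), K(0)) = 1101037/(-1563953) + 1391576/(-2128) = 1101037*(-1/1563953) + 1391576*(-1/2128) = -1101037/1563953 - 173947/266 = -272337808333/416011498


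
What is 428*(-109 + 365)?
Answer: 109568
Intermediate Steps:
428*(-109 + 365) = 428*256 = 109568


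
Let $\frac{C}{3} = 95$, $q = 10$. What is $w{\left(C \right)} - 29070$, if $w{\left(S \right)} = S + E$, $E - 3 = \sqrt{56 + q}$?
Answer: $-28782 + \sqrt{66} \approx -28774.0$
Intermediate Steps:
$E = 3 + \sqrt{66}$ ($E = 3 + \sqrt{56 + 10} = 3 + \sqrt{66} \approx 11.124$)
$C = 285$ ($C = 3 \cdot 95 = 285$)
$w{\left(S \right)} = 3 + S + \sqrt{66}$ ($w{\left(S \right)} = S + \left(3 + \sqrt{66}\right) = 3 + S + \sqrt{66}$)
$w{\left(C \right)} - 29070 = \left(3 + 285 + \sqrt{66}\right) - 29070 = \left(288 + \sqrt{66}\right) - 29070 = -28782 + \sqrt{66}$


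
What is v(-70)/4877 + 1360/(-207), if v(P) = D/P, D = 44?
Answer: -232149754/35333865 ≈ -6.5702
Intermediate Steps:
v(P) = 44/P
v(-70)/4877 + 1360/(-207) = (44/(-70))/4877 + 1360/(-207) = (44*(-1/70))*(1/4877) + 1360*(-1/207) = -22/35*1/4877 - 1360/207 = -22/170695 - 1360/207 = -232149754/35333865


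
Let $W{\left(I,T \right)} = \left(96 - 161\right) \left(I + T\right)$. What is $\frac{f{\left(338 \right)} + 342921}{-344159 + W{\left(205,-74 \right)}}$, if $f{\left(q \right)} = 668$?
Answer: $- \frac{343589}{352674} \approx -0.97424$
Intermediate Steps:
$W{\left(I,T \right)} = - 65 I - 65 T$ ($W{\left(I,T \right)} = - 65 \left(I + T\right) = - 65 I - 65 T$)
$\frac{f{\left(338 \right)} + 342921}{-344159 + W{\left(205,-74 \right)}} = \frac{668 + 342921}{-344159 - 8515} = \frac{343589}{-344159 + \left(-13325 + 4810\right)} = \frac{343589}{-344159 - 8515} = \frac{343589}{-352674} = 343589 \left(- \frac{1}{352674}\right) = - \frac{343589}{352674}$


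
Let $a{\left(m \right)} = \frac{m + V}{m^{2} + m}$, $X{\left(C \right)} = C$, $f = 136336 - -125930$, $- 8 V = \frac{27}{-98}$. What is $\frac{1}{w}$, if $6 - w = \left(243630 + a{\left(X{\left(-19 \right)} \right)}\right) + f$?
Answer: $- \frac{268128}{135643259051} \approx -1.9767 \cdot 10^{-6}$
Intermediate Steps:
$V = \frac{27}{784}$ ($V = - \frac{27 \frac{1}{-98}}{8} = - \frac{27 \left(- \frac{1}{98}\right)}{8} = \left(- \frac{1}{8}\right) \left(- \frac{27}{98}\right) = \frac{27}{784} \approx 0.034439$)
$f = 262266$ ($f = 136336 + 125930 = 262266$)
$a{\left(m \right)} = \frac{\frac{27}{784} + m}{m + m^{2}}$ ($a{\left(m \right)} = \frac{m + \frac{27}{784}}{m^{2} + m} = \frac{\frac{27}{784} + m}{m + m^{2}}$)
$w = - \frac{135643259051}{268128}$ ($w = 6 - \left(\left(243630 + \frac{\frac{27}{784} - 19}{\left(-19\right) \left(1 - 19\right)}\right) + 262266\right) = 6 - \left(\left(243630 - \frac{1}{19} \frac{1}{-18} \left(- \frac{14869}{784}\right)\right) + 262266\right) = 6 - \left(\left(243630 - \left(- \frac{1}{342}\right) \left(- \frac{14869}{784}\right)\right) + 262266\right) = 6 - \left(\left(243630 - \frac{14869}{268128}\right) + 262266\right) = 6 - \left(\frac{65324009771}{268128} + 262266\right) = 6 - \frac{135644867819}{268128} = - \frac{135643259051}{268128} \approx -5.0589 \cdot 10^{5}$)
$\frac{1}{w} = \frac{1}{- \frac{135643259051}{268128}} = - \frac{268128}{135643259051}$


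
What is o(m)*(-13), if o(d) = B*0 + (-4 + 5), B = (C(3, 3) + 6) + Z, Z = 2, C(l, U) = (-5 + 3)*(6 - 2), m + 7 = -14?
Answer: -13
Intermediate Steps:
m = -21 (m = -7 - 14 = -21)
C(l, U) = -8 (C(l, U) = -2*4 = -8)
B = 0 (B = (-8 + 6) + 2 = -2 + 2 = 0)
o(d) = 1 (o(d) = 0*0 + (-4 + 5) = 0 + 1 = 1)
o(m)*(-13) = 1*(-13) = -13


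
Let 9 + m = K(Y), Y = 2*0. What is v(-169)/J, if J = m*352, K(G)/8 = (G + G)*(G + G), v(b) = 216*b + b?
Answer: 36673/3168 ≈ 11.576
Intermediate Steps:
Y = 0
v(b) = 217*b
K(G) = 32*G**2 (K(G) = 8*((G + G)*(G + G)) = 8*((2*G)*(2*G)) = 8*(4*G**2) = 32*G**2)
m = -9 (m = -9 + 32*0**2 = -9 + 32*0 = -9 + 0 = -9)
J = -3168 (J = -9*352 = -3168)
v(-169)/J = (217*(-169))/(-3168) = -36673*(-1/3168) = 36673/3168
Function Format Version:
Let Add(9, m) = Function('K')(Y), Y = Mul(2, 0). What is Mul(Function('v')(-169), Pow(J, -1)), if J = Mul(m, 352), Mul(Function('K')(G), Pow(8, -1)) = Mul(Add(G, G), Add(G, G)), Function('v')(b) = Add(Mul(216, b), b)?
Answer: Rational(36673, 3168) ≈ 11.576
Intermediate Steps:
Y = 0
Function('v')(b) = Mul(217, b)
Function('K')(G) = Mul(32, Pow(G, 2)) (Function('K')(G) = Mul(8, Mul(Add(G, G), Add(G, G))) = Mul(8, Mul(Mul(2, G), Mul(2, G))) = Mul(8, Mul(4, Pow(G, 2))) = Mul(32, Pow(G, 2)))
m = -9 (m = Add(-9, Mul(32, Pow(0, 2))) = Add(-9, Mul(32, 0)) = Add(-9, 0) = -9)
J = -3168 (J = Mul(-9, 352) = -3168)
Mul(Function('v')(-169), Pow(J, -1)) = Mul(Mul(217, -169), Pow(-3168, -1)) = Mul(-36673, Rational(-1, 3168)) = Rational(36673, 3168)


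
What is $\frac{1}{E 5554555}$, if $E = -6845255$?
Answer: $- \frac{1}{38022345386525} \approx -2.63 \cdot 10^{-14}$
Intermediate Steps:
$\frac{1}{E 5554555} = \frac{1}{\left(-6845255\right) 5554555} = \left(- \frac{1}{6845255}\right) \frac{1}{5554555} = - \frac{1}{38022345386525}$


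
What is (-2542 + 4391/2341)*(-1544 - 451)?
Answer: 11863129845/2341 ≈ 5.0675e+6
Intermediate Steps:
(-2542 + 4391/2341)*(-1544 - 451) = (-2542 + 4391*(1/2341))*(-1995) = (-2542 + 4391/2341)*(-1995) = -5946431/2341*(-1995) = 11863129845/2341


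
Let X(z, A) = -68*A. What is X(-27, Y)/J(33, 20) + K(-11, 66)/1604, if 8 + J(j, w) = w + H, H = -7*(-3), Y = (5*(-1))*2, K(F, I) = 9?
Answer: 1091017/52932 ≈ 20.612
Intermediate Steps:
Y = -10 (Y = -5*2 = -10)
H = 21
J(j, w) = 13 + w (J(j, w) = -8 + (w + 21) = -8 + (21 + w) = 13 + w)
X(-27, Y)/J(33, 20) + K(-11, 66)/1604 = (-68*(-10))/(13 + 20) + 9/1604 = 680/33 + 9*(1/1604) = 680*(1/33) + 9/1604 = 680/33 + 9/1604 = 1091017/52932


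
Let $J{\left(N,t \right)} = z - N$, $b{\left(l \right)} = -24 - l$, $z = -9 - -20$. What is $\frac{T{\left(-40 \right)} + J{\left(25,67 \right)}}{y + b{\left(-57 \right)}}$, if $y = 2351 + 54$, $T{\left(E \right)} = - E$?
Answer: $\frac{13}{1219} \approx 0.010664$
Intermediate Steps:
$z = 11$ ($z = -9 + 20 = 11$)
$y = 2405$
$J{\left(N,t \right)} = 11 - N$
$\frac{T{\left(-40 \right)} + J{\left(25,67 \right)}}{y + b{\left(-57 \right)}} = \frac{\left(-1\right) \left(-40\right) + \left(11 - 25\right)}{2405 - -33} = \frac{40 + \left(11 - 25\right)}{2405 + \left(-24 + 57\right)} = \frac{40 - 14}{2405 + 33} = \frac{26}{2438} = 26 \cdot \frac{1}{2438} = \frac{13}{1219}$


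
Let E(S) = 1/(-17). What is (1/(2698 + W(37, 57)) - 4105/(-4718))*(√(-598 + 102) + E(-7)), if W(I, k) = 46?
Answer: -804917/15720376 + 804917*I*√31/231182 ≈ -0.051202 + 19.386*I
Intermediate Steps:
E(S) = -1/17
(1/(2698 + W(37, 57)) - 4105/(-4718))*(√(-598 + 102) + E(-7)) = (1/(2698 + 46) - 4105/(-4718))*(√(-598 + 102) - 1/17) = (1/2744 - 4105*(-1/4718))*(√(-496) - 1/17) = (1/2744 + 4105/4718)*(4*I*√31 - 1/17) = 804917*(-1/17 + 4*I*√31)/924728 = -804917/15720376 + 804917*I*√31/231182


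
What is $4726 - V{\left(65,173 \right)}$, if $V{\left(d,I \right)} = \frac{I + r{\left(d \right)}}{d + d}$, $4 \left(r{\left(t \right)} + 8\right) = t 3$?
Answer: $\frac{491333}{104} \approx 4724.4$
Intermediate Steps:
$r{\left(t \right)} = -8 + \frac{3 t}{4}$ ($r{\left(t \right)} = -8 + \frac{t 3}{4} = -8 + \frac{3 t}{4}$)
$V{\left(d,I \right)} = \frac{-8 + I + \frac{3 d}{4}}{2 d}$ ($V{\left(d,I \right)} = \frac{I + \left(-8 + \frac{3 d}{4}\right)}{d + d} = \frac{-8 + I + \frac{3 d}{4}}{2 d}$)
$4726 - V{\left(65,173 \right)} = 4726 - \frac{-32 + 3 \cdot 65 + 4 \cdot 173}{8 \cdot 65} = 4726 - \frac{1}{8} \cdot \frac{1}{65} \left(-32 + 195 + 692\right) = 4726 - \frac{1}{8} \cdot \frac{1}{65} \cdot 855 = 4726 - \frac{171}{104} = \frac{491333}{104}$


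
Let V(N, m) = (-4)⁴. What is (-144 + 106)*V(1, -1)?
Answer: -9728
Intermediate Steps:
V(N, m) = 256
(-144 + 106)*V(1, -1) = (-144 + 106)*256 = -38*256 = -9728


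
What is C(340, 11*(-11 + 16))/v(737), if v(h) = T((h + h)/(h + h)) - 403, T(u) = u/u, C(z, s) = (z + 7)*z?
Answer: -58990/201 ≈ -293.48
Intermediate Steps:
C(z, s) = z*(7 + z) (C(z, s) = (7 + z)*z = z*(7 + z))
T(u) = 1
v(h) = -402 (v(h) = 1 - 403 = -402)
C(340, 11*(-11 + 16))/v(737) = (340*(7 + 340))/(-402) = (340*347)*(-1/402) = 117980*(-1/402) = -58990/201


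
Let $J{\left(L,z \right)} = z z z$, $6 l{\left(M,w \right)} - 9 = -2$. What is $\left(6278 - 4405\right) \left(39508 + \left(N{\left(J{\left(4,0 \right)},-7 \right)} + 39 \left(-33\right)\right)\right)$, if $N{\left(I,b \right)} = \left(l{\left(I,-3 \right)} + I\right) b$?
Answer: $\frac{429435821}{6} \approx 7.1573 \cdot 10^{7}$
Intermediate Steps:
$l{\left(M,w \right)} = \frac{7}{6}$ ($l{\left(M,w \right)} = \frac{3}{2} + \frac{1}{6} \left(-2\right) = \frac{3}{2} - \frac{1}{3} = \frac{7}{6}$)
$J{\left(L,z \right)} = z^{3}$ ($J{\left(L,z \right)} = z^{2} z = z^{3}$)
$N{\left(I,b \right)} = b \left(\frac{7}{6} + I\right)$ ($N{\left(I,b \right)} = \left(\frac{7}{6} + I\right) b = b \left(\frac{7}{6} + I\right)$)
$\left(6278 - 4405\right) \left(39508 + \left(N{\left(J{\left(4,0 \right)},-7 \right)} + 39 \left(-33\right)\right)\right) = \left(6278 - 4405\right) \left(39508 + \left(\frac{1}{6} \left(-7\right) \left(7 + 6 \cdot 0^{3}\right) + 39 \left(-33\right)\right)\right) = 1873 \left(39508 - \left(1287 + \frac{7 \left(7 + 6 \cdot 0\right)}{6}\right)\right) = 1873 \left(39508 - \left(1287 + \frac{7 \left(7 + 0\right)}{6}\right)\right) = 1873 \left(39508 - \left(1287 + \frac{7}{6} \cdot 7\right)\right) = 1873 \left(39508 - \frac{7771}{6}\right) = 1873 \cdot \frac{229277}{6} = \frac{429435821}{6}$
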